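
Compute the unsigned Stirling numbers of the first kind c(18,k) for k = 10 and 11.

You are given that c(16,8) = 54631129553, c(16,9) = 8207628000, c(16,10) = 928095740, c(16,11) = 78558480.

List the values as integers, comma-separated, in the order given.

577924894833, 60202693980

[17] T[17,9]:16*8207628000+54631129553=185953177553 · T[17,10]:16*928095740+8207628000=23057159840 · T[17,11]:16*78558480+928095740=2185031420
[18] T[18,10]:17*23057159840+185953177553=577924894833 · T[18,11]:17*2185031420+23057159840=60202693980
Read c(18,10) = 577924894833, c(18,11) = 60202693980.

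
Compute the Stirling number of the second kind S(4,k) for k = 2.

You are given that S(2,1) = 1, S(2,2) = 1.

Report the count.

7

[3] T[3,1]:1*1+0=1 · T[3,2]:2*1+1=3
[4] T[4,2]:2*3+1=7
Read S(4,2) = 7.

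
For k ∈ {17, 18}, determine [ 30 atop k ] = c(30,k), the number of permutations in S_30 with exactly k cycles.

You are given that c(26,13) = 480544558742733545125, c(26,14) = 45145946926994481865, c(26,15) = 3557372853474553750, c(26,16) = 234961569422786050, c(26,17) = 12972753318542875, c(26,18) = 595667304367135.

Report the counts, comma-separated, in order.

[27] T[27,14]:26*45145946926994481865+480544558742733545125=1654339178844590073615 · T[27,15]:26*3557372853474553750+45145946926994481865=137637641117332879365 · T[27,16]:26*234961569422786050+3557372853474553750=9666373658466991050 · T[27,17]:26*12972753318542875+234961569422786050=572253155704900800 · T[27,18]:26*595667304367135+12972753318542875=28460103232088385
[28] T[28,15]:27*137637641117332879365+1654339178844590073615=5370555489012577816470 · T[28,16]:27*9666373658466991050+137637641117332879365=398629729895941637715 · T[28,17]:27*572253155704900800+9666373658466991050=25117208862499312650 · T[28,18]:27*28460103232088385+572253155704900800=1340675942971287195
[29] T[29,16]:28*398629729895941637715+5370555489012577816470=16532187926098943672490 · T[29,17]:28*25117208862499312650+398629729895941637715=1101911578045922391915 · T[29,18]:28*1340675942971287195+25117208862499312650=62656135265695354110
[30] T[30,17]:29*1101911578045922391915+16532187926098943672490=48487623689430693038025 · T[30,18]:29*62656135265695354110+1101911578045922391915=2918939500751087661105
Read c(30,17) = 48487623689430693038025, c(30,18) = 2918939500751087661105.

48487623689430693038025, 2918939500751087661105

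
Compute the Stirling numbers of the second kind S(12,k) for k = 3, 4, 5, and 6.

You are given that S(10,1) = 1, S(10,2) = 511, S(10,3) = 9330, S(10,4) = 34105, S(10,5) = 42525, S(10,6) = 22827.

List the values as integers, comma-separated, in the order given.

row 11: T[11][2]=2·511+1=1023  T[11][3]=3·9330+511=28501  T[11][4]=4·34105+9330=145750  T[11][5]=5·42525+34105=246730  T[11][6]=6·22827+42525=179487
row 12: T[12][3]=3·28501+1023=86526  T[12][4]=4·145750+28501=611501  T[12][5]=5·246730+145750=1379400  T[12][6]=6·179487+246730=1323652
Read S(12,3) = 86526, S(12,4) = 611501, S(12,5) = 1379400, S(12,6) = 1323652.

86526, 611501, 1379400, 1323652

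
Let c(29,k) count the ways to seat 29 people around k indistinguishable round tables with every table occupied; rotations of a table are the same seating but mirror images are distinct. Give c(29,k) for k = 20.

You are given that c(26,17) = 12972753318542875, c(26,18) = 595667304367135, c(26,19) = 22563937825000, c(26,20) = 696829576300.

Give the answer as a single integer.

124243455209483610

@27  (27,18):595667304367135·26+12972753318542875→28460103232088385, (27,19):22563937825000·26+595667304367135→1182329687817135, (27,20):696829576300·26+22563937825000→40681506808800
@28  (28,19):1182329687817135·27+28460103232088385→60383004803151030, (28,20):40681506808800·27+1182329687817135→2280730371654735
@29  (29,20):2280730371654735·28+60383004803151030→124243455209483610
Read c(29,20) = 124243455209483610.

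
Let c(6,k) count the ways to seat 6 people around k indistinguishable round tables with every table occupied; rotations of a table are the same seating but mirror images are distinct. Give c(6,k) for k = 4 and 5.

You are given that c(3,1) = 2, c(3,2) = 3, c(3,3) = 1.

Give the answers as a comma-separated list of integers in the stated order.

row 4: T[4][2]=3·3+2=11  T[4][3]=3·1+3=6  T[4][4]=3·0+1=1
row 5: T[5][3]=4·6+11=35  T[5][4]=4·1+6=10  T[5][5]=4·0+1=1
row 6: T[6][4]=5·10+35=85  T[6][5]=5·1+10=15
Read c(6,4) = 85, c(6,5) = 15.

85, 15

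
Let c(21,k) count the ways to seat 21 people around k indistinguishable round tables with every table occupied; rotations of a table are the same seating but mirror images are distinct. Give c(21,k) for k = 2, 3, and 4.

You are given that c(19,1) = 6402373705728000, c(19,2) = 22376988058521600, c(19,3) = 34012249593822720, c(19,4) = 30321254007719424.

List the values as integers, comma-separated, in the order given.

8752948036761600000, 13803759753640704000, 12870931245150988800

r20: T_20,1=19×6402373705728000+0=121645100408832000; T_20,2=19×22376988058521600+6402373705728000=431565146817638400; T_20,3=19×34012249593822720+22376988058521600=668609730341153280; T_20,4=19×30321254007719424+34012249593822720=610116075740491776
r21: T_21,2=20×431565146817638400+121645100408832000=8752948036761600000; T_21,3=20×668609730341153280+431565146817638400=13803759753640704000; T_21,4=20×610116075740491776+668609730341153280=12870931245150988800
Read c(21,2) = 8752948036761600000, c(21,3) = 13803759753640704000, c(21,4) = 12870931245150988800.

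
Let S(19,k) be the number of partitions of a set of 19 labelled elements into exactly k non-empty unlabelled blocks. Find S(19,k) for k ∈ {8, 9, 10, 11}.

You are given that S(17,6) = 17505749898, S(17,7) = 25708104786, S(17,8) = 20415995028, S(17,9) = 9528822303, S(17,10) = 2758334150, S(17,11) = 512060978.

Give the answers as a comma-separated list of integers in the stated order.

[18] T[18,7]:7*25708104786+17505749898=197462483400 · T[18,8]:8*20415995028+25708104786=189036065010 · T[18,9]:9*9528822303+20415995028=106175395755 · T[18,10]:10*2758334150+9528822303=37112163803 · T[18,11]:11*512060978+2758334150=8391004908
[19] T[19,8]:8*189036065010+197462483400=1709751003480 · T[19,9]:9*106175395755+189036065010=1144614626805 · T[19,10]:10*37112163803+106175395755=477297033785 · T[19,11]:11*8391004908+37112163803=129413217791
Read S(19,8) = 1709751003480, S(19,9) = 1144614626805, S(19,10) = 477297033785, S(19,11) = 129413217791.

1709751003480, 1144614626805, 477297033785, 129413217791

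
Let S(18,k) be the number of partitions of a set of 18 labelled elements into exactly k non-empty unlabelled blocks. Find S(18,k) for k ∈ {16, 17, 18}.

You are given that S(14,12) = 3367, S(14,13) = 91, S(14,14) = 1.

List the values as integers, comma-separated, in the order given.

9996, 153, 1

r15: T_15,13=13×91+3367=4550; T_15,14=14×1+91=105; T_15,15=15×0+1=1
r16: T_16,14=14×105+4550=6020; T_16,15=15×1+105=120; T_16,16=16×0+1=1
r17: T_17,15=15×120+6020=7820; T_17,16=16×1+120=136; T_17,17=17×0+1=1
r18: T_18,16=16×136+7820=9996; T_18,17=17×1+136=153; T_18,18=18×0+1=1
Read S(18,16) = 9996, S(18,17) = 153, S(18,18) = 1.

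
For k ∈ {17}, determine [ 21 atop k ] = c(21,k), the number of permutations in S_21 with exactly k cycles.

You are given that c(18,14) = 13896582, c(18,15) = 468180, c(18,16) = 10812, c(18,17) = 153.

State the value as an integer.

53327946

@19  (19,15):468180·18+13896582→22323822, (19,16):10812·18+468180→662796, (19,17):153·18+10812→13566
@20  (20,16):662796·19+22323822→34916946, (20,17):13566·19+662796→920550
@21  (21,17):920550·20+34916946→53327946
Read c(21,17) = 53327946.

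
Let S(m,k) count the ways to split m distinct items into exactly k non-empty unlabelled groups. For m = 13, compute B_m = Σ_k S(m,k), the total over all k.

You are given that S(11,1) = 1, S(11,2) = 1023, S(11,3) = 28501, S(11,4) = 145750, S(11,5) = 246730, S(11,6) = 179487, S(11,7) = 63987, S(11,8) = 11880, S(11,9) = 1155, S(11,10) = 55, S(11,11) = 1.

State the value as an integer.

row 12: T[12][1]=1·1+0=1  T[12][2]=2·1023+1=2047  T[12][3]=3·28501+1023=86526  T[12][4]=4·145750+28501=611501  T[12][5]=5·246730+145750=1379400  T[12][6]=6·179487+246730=1323652  T[12][7]=7·63987+179487=627396  T[12][8]=8·11880+63987=159027  T[12][9]=9·1155+11880=22275  T[12][10]=10·55+1155=1705  T[12][11]=11·1+55=66  T[12][12]=12·0+1=1
row 13: T[13][1]=1·1+0=1  T[13][2]=2·2047+1=4095  T[13][3]=3·86526+2047=261625  T[13][4]=4·611501+86526=2532530  T[13][5]=5·1379400+611501=7508501  T[13][6]=6·1323652+1379400=9321312  T[13][7]=7·627396+1323652=5715424  T[13][8]=8·159027+627396=1899612  T[13][9]=9·22275+159027=359502  T[13][10]=10·1705+22275=39325  T[13][11]=11·66+1705=2431  T[13][12]=12·1+66=78  T[13][13]=13·0+1=1
B_13 = ΣS(13,k) = 1+4095+261625+2532530+7508501+9321312+5715424+1899612+359502+39325+2431+78+1 = 27644437

27644437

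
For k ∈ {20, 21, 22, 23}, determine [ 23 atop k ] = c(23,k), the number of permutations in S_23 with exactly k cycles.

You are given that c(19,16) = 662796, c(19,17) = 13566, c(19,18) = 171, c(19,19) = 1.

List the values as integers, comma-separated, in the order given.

row 20: T[20][17]=19·13566+662796=920550  T[20][18]=19·171+13566=16815  T[20][19]=19·1+171=190  T[20][20]=19·0+1=1
row 21: T[21][18]=20·16815+920550=1256850  T[21][19]=20·190+16815=20615  T[21][20]=20·1+190=210  T[21][21]=20·0+1=1
row 22: T[22][19]=21·20615+1256850=1689765  T[22][20]=21·210+20615=25025  T[22][21]=21·1+210=231  T[22][22]=21·0+1=1
row 23: T[23][20]=22·25025+1689765=2240315  T[23][21]=22·231+25025=30107  T[23][22]=22·1+231=253  T[23][23]=22·0+1=1
Read c(23,20) = 2240315, c(23,21) = 30107, c(23,22) = 253, c(23,23) = 1.

2240315, 30107, 253, 1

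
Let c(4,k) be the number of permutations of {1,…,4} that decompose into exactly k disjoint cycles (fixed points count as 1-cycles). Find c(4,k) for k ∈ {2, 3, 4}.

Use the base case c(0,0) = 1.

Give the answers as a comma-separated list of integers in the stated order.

11, 6, 1

r1: T_1,1=0×0+1=1
r2: T_2,1=1×1+0=1; T_2,2=1×0+1=1
r3: T_3,1=2×1+0=2; T_3,2=2×1+1=3; T_3,3=2×0+1=1
r4: T_4,2=3×3+2=11; T_4,3=3×1+3=6; T_4,4=3×0+1=1
Read c(4,2) = 11, c(4,3) = 6, c(4,4) = 1.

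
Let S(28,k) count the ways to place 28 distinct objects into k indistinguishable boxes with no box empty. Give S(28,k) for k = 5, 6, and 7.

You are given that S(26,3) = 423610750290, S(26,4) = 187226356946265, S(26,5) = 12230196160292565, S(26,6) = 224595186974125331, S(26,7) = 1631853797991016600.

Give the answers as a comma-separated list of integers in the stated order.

307440364830580800, 8220146115188676396, 82892803728383735268

r27: T_27,4=4×187226356946265+423610750290=749329038535350; T_27,5=5×12230196160292565+187226356946265=61338207158409090; T_27,6=6×224595186974125331+12230196160292565=1359801318005044551; T_27,7=7×1631853797991016600+224595186974125331=11647571772911241531
r28: T_28,5=5×61338207158409090+749329038535350=307440364830580800; T_28,6=6×1359801318005044551+61338207158409090=8220146115188676396; T_28,7=7×11647571772911241531+1359801318005044551=82892803728383735268
Read S(28,5) = 307440364830580800, S(28,6) = 8220146115188676396, S(28,7) = 82892803728383735268.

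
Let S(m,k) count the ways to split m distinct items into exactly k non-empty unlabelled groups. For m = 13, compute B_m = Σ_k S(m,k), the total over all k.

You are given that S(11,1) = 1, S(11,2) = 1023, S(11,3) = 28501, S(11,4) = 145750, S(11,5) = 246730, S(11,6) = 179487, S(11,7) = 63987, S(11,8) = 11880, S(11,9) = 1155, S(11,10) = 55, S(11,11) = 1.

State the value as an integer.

[12] T[12,1]:1*1+0=1 · T[12,2]:2*1023+1=2047 · T[12,3]:3*28501+1023=86526 · T[12,4]:4*145750+28501=611501 · T[12,5]:5*246730+145750=1379400 · T[12,6]:6*179487+246730=1323652 · T[12,7]:7*63987+179487=627396 · T[12,8]:8*11880+63987=159027 · T[12,9]:9*1155+11880=22275 · T[12,10]:10*55+1155=1705 · T[12,11]:11*1+55=66 · T[12,12]:12*0+1=1
[13] T[13,1]:1*1+0=1 · T[13,2]:2*2047+1=4095 · T[13,3]:3*86526+2047=261625 · T[13,4]:4*611501+86526=2532530 · T[13,5]:5*1379400+611501=7508501 · T[13,6]:6*1323652+1379400=9321312 · T[13,7]:7*627396+1323652=5715424 · T[13,8]:8*159027+627396=1899612 · T[13,9]:9*22275+159027=359502 · T[13,10]:10*1705+22275=39325 · T[13,11]:11*66+1705=2431 · T[13,12]:12*1+66=78 · T[13,13]:13*0+1=1
B_13 = ΣS(13,k) = 1+4095+261625+2532530+7508501+9321312+5715424+1899612+359502+39325+2431+78+1 = 27644437

27644437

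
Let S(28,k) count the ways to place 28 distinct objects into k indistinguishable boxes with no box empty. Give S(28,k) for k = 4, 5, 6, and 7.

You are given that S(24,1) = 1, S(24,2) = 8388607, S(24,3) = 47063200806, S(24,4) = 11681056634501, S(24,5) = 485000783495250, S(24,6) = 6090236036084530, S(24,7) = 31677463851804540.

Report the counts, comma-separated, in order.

i=25: T(25,1)=0+1·1=1 | T(25,2)=1+2·8388607=16777215 | T(25,3)=8388607+3·47063200806=141197991025 | T(25,4)=47063200806+4·11681056634501=46771289738810 | T(25,5)=11681056634501+5·485000783495250=2436684974110751 | T(25,6)=485000783495250+6·6090236036084530=37026417000002430 | T(25,7)=6090236036084530+7·31677463851804540=227832482998716310
i=26: T(26,2)=1+2·16777215=33554431 | T(26,3)=16777215+3·141197991025=423610750290 | T(26,4)=141197991025+4·46771289738810=187226356946265 | T(26,5)=46771289738810+5·2436684974110751=12230196160292565 | T(26,6)=2436684974110751+6·37026417000002430=224595186974125331 | T(26,7)=37026417000002430+7·227832482998716310=1631853797991016600
i=27: T(27,3)=33554431+3·423610750290=1270865805301 | T(27,4)=423610750290+4·187226356946265=749329038535350 | T(27,5)=187226356946265+5·12230196160292565=61338207158409090 | T(27,6)=12230196160292565+6·224595186974125331=1359801318005044551 | T(27,7)=224595186974125331+7·1631853797991016600=11647571772911241531
i=28: T(28,4)=1270865805301+4·749329038535350=2998587019946701 | T(28,5)=749329038535350+5·61338207158409090=307440364830580800 | T(28,6)=61338207158409090+6·1359801318005044551=8220146115188676396 | T(28,7)=1359801318005044551+7·11647571772911241531=82892803728383735268
Read S(28,4) = 2998587019946701, S(28,5) = 307440364830580800, S(28,6) = 8220146115188676396, S(28,7) = 82892803728383735268.

2998587019946701, 307440364830580800, 8220146115188676396, 82892803728383735268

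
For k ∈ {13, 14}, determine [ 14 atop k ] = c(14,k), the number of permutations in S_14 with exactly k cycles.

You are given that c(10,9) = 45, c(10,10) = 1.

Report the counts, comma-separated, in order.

91, 1

i=11: T(11,10)=45+10·1=55 | T(11,11)=1+10·0=1
i=12: T(12,11)=55+11·1=66 | T(12,12)=1+11·0=1
i=13: T(13,12)=66+12·1=78 | T(13,13)=1+12·0=1
i=14: T(14,13)=78+13·1=91 | T(14,14)=1+13·0=1
Read c(14,13) = 91, c(14,14) = 1.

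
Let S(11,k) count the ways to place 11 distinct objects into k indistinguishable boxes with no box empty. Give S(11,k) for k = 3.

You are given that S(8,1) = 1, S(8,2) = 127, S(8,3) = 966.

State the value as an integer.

28501

@9  (9,1):1·1+0→1, (9,2):127·2+1→255, (9,3):966·3+127→3025
@10  (10,2):255·2+1→511, (10,3):3025·3+255→9330
@11  (11,3):9330·3+511→28501
Read S(11,3) = 28501.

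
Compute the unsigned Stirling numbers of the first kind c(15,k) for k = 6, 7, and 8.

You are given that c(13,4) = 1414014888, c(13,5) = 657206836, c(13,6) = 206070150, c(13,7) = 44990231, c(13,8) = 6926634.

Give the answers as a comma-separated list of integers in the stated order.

i=14: T(14,5)=1414014888+13·657206836=9957703756 | T(14,6)=657206836+13·206070150=3336118786 | T(14,7)=206070150+13·44990231=790943153 | T(14,8)=44990231+13·6926634=135036473
i=15: T(15,6)=9957703756+14·3336118786=56663366760 | T(15,7)=3336118786+14·790943153=14409322928 | T(15,8)=790943153+14·135036473=2681453775
Read c(15,6) = 56663366760, c(15,7) = 14409322928, c(15,8) = 2681453775.

56663366760, 14409322928, 2681453775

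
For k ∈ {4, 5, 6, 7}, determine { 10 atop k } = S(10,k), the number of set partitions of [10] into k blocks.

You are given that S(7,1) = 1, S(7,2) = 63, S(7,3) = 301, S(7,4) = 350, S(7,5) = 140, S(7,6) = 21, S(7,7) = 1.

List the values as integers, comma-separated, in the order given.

i=8: T(8,2)=1+2·63=127 | T(8,3)=63+3·301=966 | T(8,4)=301+4·350=1701 | T(8,5)=350+5·140=1050 | T(8,6)=140+6·21=266 | T(8,7)=21+7·1=28
i=9: T(9,3)=127+3·966=3025 | T(9,4)=966+4·1701=7770 | T(9,5)=1701+5·1050=6951 | T(9,6)=1050+6·266=2646 | T(9,7)=266+7·28=462
i=10: T(10,4)=3025+4·7770=34105 | T(10,5)=7770+5·6951=42525 | T(10,6)=6951+6·2646=22827 | T(10,7)=2646+7·462=5880
Read S(10,4) = 34105, S(10,5) = 42525, S(10,6) = 22827, S(10,7) = 5880.

34105, 42525, 22827, 5880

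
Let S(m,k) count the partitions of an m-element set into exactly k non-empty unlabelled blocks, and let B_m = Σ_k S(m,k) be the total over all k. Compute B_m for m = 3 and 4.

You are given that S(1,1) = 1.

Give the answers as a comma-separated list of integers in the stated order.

5, 15

r2: T_2,1=1×1+0=1; T_2,2=2×0+1=1
r3: T_3,1=1×1+0=1; T_3,2=2×1+1=3; T_3,3=3×0+1=1
r4: T_4,1=1×1+0=1; T_4,2=2×3+1=7; T_4,3=3×1+3=6; T_4,4=4×0+1=1
B_3 = ΣS(3,k) = 1+3+1 = 5
B_4 = ΣS(4,k) = 1+7+6+1 = 15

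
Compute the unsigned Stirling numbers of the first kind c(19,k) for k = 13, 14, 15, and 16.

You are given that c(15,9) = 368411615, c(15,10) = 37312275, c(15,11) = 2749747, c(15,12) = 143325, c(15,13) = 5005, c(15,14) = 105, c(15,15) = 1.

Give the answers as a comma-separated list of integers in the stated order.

@16  (16,10):37312275·15+368411615→928095740, (16,11):2749747·15+37312275→78558480, (16,12):143325·15+2749747→4899622, (16,13):5005·15+143325→218400, (16,14):105·15+5005→6580, (16,15):1·15+105→120, (16,16):0·15+1→1
@17  (17,11):78558480·16+928095740→2185031420, (17,12):4899622·16+78558480→156952432, (17,13):218400·16+4899622→8394022, (17,14):6580·16+218400→323680, (17,15):120·16+6580→8500, (17,16):1·16+120→136
@18  (18,12):156952432·17+2185031420→4853222764, (18,13):8394022·17+156952432→299650806, (18,14):323680·17+8394022→13896582, (18,15):8500·17+323680→468180, (18,16):136·17+8500→10812
@19  (19,13):299650806·18+4853222764→10246937272, (19,14):13896582·18+299650806→549789282, (19,15):468180·18+13896582→22323822, (19,16):10812·18+468180→662796
Read c(19,13) = 10246937272, c(19,14) = 549789282, c(19,15) = 22323822, c(19,16) = 662796.

10246937272, 549789282, 22323822, 662796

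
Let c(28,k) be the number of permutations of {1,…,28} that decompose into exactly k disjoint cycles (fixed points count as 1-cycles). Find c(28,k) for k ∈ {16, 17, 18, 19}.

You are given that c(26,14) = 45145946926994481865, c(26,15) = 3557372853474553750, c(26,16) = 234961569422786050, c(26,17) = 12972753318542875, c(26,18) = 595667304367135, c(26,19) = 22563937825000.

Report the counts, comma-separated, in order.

398629729895941637715, 25117208862499312650, 1340675942971287195, 60383004803151030

i=27: T(27,15)=45145946926994481865+26·3557372853474553750=137637641117332879365 | T(27,16)=3557372853474553750+26·234961569422786050=9666373658466991050 | T(27,17)=234961569422786050+26·12972753318542875=572253155704900800 | T(27,18)=12972753318542875+26·595667304367135=28460103232088385 | T(27,19)=595667304367135+26·22563937825000=1182329687817135
i=28: T(28,16)=137637641117332879365+27·9666373658466991050=398629729895941637715 | T(28,17)=9666373658466991050+27·572253155704900800=25117208862499312650 | T(28,18)=572253155704900800+27·28460103232088385=1340675942971287195 | T(28,19)=28460103232088385+27·1182329687817135=60383004803151030
Read c(28,16) = 398629729895941637715, c(28,17) = 25117208862499312650, c(28,18) = 1340675942971287195, c(28,19) = 60383004803151030.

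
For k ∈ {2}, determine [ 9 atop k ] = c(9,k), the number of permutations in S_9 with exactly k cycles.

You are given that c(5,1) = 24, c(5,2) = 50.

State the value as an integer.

109584

@6  (6,1):24·5+0→120, (6,2):50·5+24→274
@7  (7,1):120·6+0→720, (7,2):274·6+120→1764
@8  (8,1):720·7+0→5040, (8,2):1764·7+720→13068
@9  (9,2):13068·8+5040→109584
Read c(9,2) = 109584.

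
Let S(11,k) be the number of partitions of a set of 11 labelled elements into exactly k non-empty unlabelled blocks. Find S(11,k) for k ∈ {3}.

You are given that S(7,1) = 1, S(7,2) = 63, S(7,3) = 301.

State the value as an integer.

@8  (8,1):1·1+0→1, (8,2):63·2+1→127, (8,3):301·3+63→966
@9  (9,1):1·1+0→1, (9,2):127·2+1→255, (9,3):966·3+127→3025
@10  (10,2):255·2+1→511, (10,3):3025·3+255→9330
@11  (11,3):9330·3+511→28501
Read S(11,3) = 28501.

28501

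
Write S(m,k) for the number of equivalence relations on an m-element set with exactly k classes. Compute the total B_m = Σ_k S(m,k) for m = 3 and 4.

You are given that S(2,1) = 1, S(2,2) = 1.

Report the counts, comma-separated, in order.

5, 15

@3  (3,1):1·1+0→1, (3,2):1·2+1→3, (3,3):0·3+1→1
@4  (4,1):1·1+0→1, (4,2):3·2+1→7, (4,3):1·3+3→6, (4,4):0·4+1→1
B_3 = ΣS(3,k) = 1+3+1 = 5
B_4 = ΣS(4,k) = 1+7+6+1 = 15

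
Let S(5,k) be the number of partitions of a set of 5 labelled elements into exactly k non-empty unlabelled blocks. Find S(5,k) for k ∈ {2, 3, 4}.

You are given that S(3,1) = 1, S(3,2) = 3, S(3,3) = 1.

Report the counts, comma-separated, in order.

@4  (4,1):1·1+0→1, (4,2):3·2+1→7, (4,3):1·3+3→6, (4,4):0·4+1→1
@5  (5,2):7·2+1→15, (5,3):6·3+7→25, (5,4):1·4+6→10
Read S(5,2) = 15, S(5,3) = 25, S(5,4) = 10.

15, 25, 10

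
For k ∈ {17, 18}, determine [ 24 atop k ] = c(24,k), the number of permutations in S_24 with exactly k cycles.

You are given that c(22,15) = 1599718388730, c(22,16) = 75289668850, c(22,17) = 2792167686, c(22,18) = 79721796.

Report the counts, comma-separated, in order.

i=23: T(23,16)=1599718388730+22·75289668850=3256091103430 | T(23,17)=75289668850+22·2792167686=136717357942 | T(23,18)=2792167686+22·79721796=4546047198
i=24: T(24,17)=3256091103430+23·136717357942=6400590336096 | T(24,18)=136717357942+23·4546047198=241276443496
Read c(24,17) = 6400590336096, c(24,18) = 241276443496.

6400590336096, 241276443496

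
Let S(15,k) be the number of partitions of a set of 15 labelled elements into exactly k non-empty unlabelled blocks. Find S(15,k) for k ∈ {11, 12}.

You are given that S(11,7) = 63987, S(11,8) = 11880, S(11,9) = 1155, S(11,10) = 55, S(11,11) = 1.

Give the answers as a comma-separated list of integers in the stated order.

1479478, 106470

row 12: T[12][8]=8·11880+63987=159027  T[12][9]=9·1155+11880=22275  T[12][10]=10·55+1155=1705  T[12][11]=11·1+55=66  T[12][12]=12·0+1=1
row 13: T[13][9]=9·22275+159027=359502  T[13][10]=10·1705+22275=39325  T[13][11]=11·66+1705=2431  T[13][12]=12·1+66=78
row 14: T[14][10]=10·39325+359502=752752  T[14][11]=11·2431+39325=66066  T[14][12]=12·78+2431=3367
row 15: T[15][11]=11·66066+752752=1479478  T[15][12]=12·3367+66066=106470
Read S(15,11) = 1479478, S(15,12) = 106470.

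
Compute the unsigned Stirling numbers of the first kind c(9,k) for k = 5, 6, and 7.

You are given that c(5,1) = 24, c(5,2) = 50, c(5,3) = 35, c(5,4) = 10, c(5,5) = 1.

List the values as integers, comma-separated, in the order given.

row 6: T[6][2]=5·50+24=274  T[6][3]=5·35+50=225  T[6][4]=5·10+35=85  T[6][5]=5·1+10=15  T[6][6]=5·0+1=1
row 7: T[7][3]=6·225+274=1624  T[7][4]=6·85+225=735  T[7][5]=6·15+85=175  T[7][6]=6·1+15=21  T[7][7]=6·0+1=1
row 8: T[8][4]=7·735+1624=6769  T[8][5]=7·175+735=1960  T[8][6]=7·21+175=322  T[8][7]=7·1+21=28
row 9: T[9][5]=8·1960+6769=22449  T[9][6]=8·322+1960=4536  T[9][7]=8·28+322=546
Read c(9,5) = 22449, c(9,6) = 4536, c(9,7) = 546.

22449, 4536, 546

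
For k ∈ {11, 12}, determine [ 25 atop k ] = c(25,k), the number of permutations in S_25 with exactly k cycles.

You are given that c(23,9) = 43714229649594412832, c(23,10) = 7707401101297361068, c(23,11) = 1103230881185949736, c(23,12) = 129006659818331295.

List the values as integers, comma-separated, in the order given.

i=24: T(24,10)=43714229649594412832+23·7707401101297361068=220984454979433717396 | T(24,11)=7707401101297361068+23·1103230881185949736=33081711368574204996 | T(24,12)=1103230881185949736+23·129006659818331295=4070384057007569521
i=25: T(25,11)=220984454979433717396+24·33081711368574204996=1014945527825214637300 | T(25,12)=33081711368574204996+24·4070384057007569521=130770928736755873500
Read c(25,11) = 1014945527825214637300, c(25,12) = 130770928736755873500.

1014945527825214637300, 130770928736755873500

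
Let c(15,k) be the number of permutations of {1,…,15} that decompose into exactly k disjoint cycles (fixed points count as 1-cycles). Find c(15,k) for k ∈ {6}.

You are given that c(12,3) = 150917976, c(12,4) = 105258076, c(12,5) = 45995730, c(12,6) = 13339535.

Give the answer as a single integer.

56663366760

@13  (13,4):105258076·12+150917976→1414014888, (13,5):45995730·12+105258076→657206836, (13,6):13339535·12+45995730→206070150
@14  (14,5):657206836·13+1414014888→9957703756, (14,6):206070150·13+657206836→3336118786
@15  (15,6):3336118786·14+9957703756→56663366760
Read c(15,6) = 56663366760.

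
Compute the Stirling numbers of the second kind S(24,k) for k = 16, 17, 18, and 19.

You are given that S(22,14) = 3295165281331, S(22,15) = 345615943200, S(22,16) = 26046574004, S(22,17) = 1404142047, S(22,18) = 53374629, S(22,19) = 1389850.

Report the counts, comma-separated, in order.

20677182465555, 1610949936915, 92484925445, 3880739170

@23  (23,15):345615943200·15+3295165281331→8479404429331, (23,16):26046574004·16+345615943200→762361127264, (23,17):1404142047·17+26046574004→49916988803, (23,18):53374629·18+1404142047→2364885369, (23,19):1389850·19+53374629→79781779
@24  (24,16):762361127264·16+8479404429331→20677182465555, (24,17):49916988803·17+762361127264→1610949936915, (24,18):2364885369·18+49916988803→92484925445, (24,19):79781779·19+2364885369→3880739170
Read S(24,16) = 20677182465555, S(24,17) = 1610949936915, S(24,18) = 92484925445, S(24,19) = 3880739170.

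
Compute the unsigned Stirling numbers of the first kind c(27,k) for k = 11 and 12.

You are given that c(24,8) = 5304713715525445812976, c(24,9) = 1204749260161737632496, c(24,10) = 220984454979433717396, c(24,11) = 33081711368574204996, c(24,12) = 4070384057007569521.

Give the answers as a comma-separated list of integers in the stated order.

[25] T[25,9]:24*1204749260161737632496+5304713715525445812976=34218695959407148992880 · T[25,10]:24*220984454979433717396+1204749260161737632496=6508376179668146850000 · T[25,11]:24*33081711368574204996+220984454979433717396=1014945527825214637300 · T[25,12]:24*4070384057007569521+33081711368574204996=130770928736755873500
[26] T[26,10]:25*6508376179668146850000+34218695959407148992880=196928100451110820242880 · T[26,11]:25*1014945527825214637300+6508376179668146850000=31882014375298512782500 · T[26,12]:25*130770928736755873500+1014945527825214637300=4284218746244111474800
[27] T[27,11]:26*31882014375298512782500+196928100451110820242880=1025860474208872152587880 · T[27,12]:26*4284218746244111474800+31882014375298512782500=143271701777645411127300
Read c(27,11) = 1025860474208872152587880, c(27,12) = 143271701777645411127300.

1025860474208872152587880, 143271701777645411127300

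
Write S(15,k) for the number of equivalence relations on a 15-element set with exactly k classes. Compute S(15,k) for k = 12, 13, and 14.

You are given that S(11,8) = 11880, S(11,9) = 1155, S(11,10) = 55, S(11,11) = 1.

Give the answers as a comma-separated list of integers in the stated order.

106470, 4550, 105

[12] T[12,9]:9*1155+11880=22275 · T[12,10]:10*55+1155=1705 · T[12,11]:11*1+55=66 · T[12,12]:12*0+1=1
[13] T[13,10]:10*1705+22275=39325 · T[13,11]:11*66+1705=2431 · T[13,12]:12*1+66=78 · T[13,13]:13*0+1=1
[14] T[14,11]:11*2431+39325=66066 · T[14,12]:12*78+2431=3367 · T[14,13]:13*1+78=91 · T[14,14]:14*0+1=1
[15] T[15,12]:12*3367+66066=106470 · T[15,13]:13*91+3367=4550 · T[15,14]:14*1+91=105
Read S(15,12) = 106470, S(15,13) = 4550, S(15,14) = 105.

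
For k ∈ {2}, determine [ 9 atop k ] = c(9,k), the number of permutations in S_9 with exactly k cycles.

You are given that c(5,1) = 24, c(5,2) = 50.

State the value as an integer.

109584

i=6: T(6,1)=0+5·24=120 | T(6,2)=24+5·50=274
i=7: T(7,1)=0+6·120=720 | T(7,2)=120+6·274=1764
i=8: T(8,1)=0+7·720=5040 | T(8,2)=720+7·1764=13068
i=9: T(9,2)=5040+8·13068=109584
Read c(9,2) = 109584.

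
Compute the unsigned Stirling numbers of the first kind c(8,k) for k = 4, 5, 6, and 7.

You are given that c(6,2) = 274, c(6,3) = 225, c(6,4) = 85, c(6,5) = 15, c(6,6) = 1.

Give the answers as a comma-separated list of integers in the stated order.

6769, 1960, 322, 28

row 7: T[7][3]=6·225+274=1624  T[7][4]=6·85+225=735  T[7][5]=6·15+85=175  T[7][6]=6·1+15=21  T[7][7]=6·0+1=1
row 8: T[8][4]=7·735+1624=6769  T[8][5]=7·175+735=1960  T[8][6]=7·21+175=322  T[8][7]=7·1+21=28
Read c(8,4) = 6769, c(8,5) = 1960, c(8,6) = 322, c(8,7) = 28.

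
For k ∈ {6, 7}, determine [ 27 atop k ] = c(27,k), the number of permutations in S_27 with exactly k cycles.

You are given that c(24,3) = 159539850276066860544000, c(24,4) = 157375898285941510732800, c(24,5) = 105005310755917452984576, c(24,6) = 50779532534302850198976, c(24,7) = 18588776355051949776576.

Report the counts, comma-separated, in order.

r25: T_25,4=24×157375898285941510732800+159539850276066860544000=3936561409138663118131200; T_25,5=24×105005310755917452984576+157375898285941510732800=2677503356427960382362624; T_25,6=24×50779532534302850198976+105005310755917452984576=1323714091579185857760000; T_25,7=24×18588776355051949776576+50779532534302850198976=496910165055549644836800
r26: T_26,5=25×2677503356427960382362624+3936561409138663118131200=70874145319837672677196800; T_26,6=25×1323714091579185857760000+2677503356427960382362624=35770355645907606826362624; T_26,7=25×496910165055549644836800+1323714091579185857760000=13746468217967926978680000
r27: T_27,6=26×35770355645907606826362624+70874145319837672677196800=1000903392113435450162625024; T_27,7=26×13746468217967926978680000+35770355645907606826362624=393178529313073708272042624
Read c(27,6) = 1000903392113435450162625024, c(27,7) = 393178529313073708272042624.

1000903392113435450162625024, 393178529313073708272042624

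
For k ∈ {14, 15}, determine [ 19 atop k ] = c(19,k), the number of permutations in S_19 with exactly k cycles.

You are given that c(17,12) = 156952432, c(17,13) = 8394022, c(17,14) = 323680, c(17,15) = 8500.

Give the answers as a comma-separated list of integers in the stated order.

i=18: T(18,13)=156952432+17·8394022=299650806 | T(18,14)=8394022+17·323680=13896582 | T(18,15)=323680+17·8500=468180
i=19: T(19,14)=299650806+18·13896582=549789282 | T(19,15)=13896582+18·468180=22323822
Read c(19,14) = 549789282, c(19,15) = 22323822.

549789282, 22323822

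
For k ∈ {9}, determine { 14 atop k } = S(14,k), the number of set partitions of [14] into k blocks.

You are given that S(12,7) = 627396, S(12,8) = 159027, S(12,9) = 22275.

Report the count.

row 13: T[13][8]=8·159027+627396=1899612  T[13][9]=9·22275+159027=359502
row 14: T[14][9]=9·359502+1899612=5135130
Read S(14,9) = 5135130.

5135130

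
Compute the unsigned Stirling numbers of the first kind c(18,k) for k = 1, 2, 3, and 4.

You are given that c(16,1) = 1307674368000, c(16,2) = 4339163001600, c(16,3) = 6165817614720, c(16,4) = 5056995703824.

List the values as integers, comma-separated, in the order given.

355687428096000, 1223405590579200, 1821602444624640, 1583313975727488

[17] T[17,1]:16*1307674368000+0=20922789888000 · T[17,2]:16*4339163001600+1307674368000=70734282393600 · T[17,3]:16*6165817614720+4339163001600=102992244837120 · T[17,4]:16*5056995703824+6165817614720=87077748875904
[18] T[18,1]:17*20922789888000+0=355687428096000 · T[18,2]:17*70734282393600+20922789888000=1223405590579200 · T[18,3]:17*102992244837120+70734282393600=1821602444624640 · T[18,4]:17*87077748875904+102992244837120=1583313975727488
Read c(18,1) = 355687428096000, c(18,2) = 1223405590579200, c(18,3) = 1821602444624640, c(18,4) = 1583313975727488.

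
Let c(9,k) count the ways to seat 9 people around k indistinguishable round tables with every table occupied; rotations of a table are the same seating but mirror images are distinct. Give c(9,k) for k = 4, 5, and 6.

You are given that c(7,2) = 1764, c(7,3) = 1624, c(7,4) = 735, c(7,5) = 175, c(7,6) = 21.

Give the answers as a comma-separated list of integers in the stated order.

@8  (8,3):1624·7+1764→13132, (8,4):735·7+1624→6769, (8,5):175·7+735→1960, (8,6):21·7+175→322
@9  (9,4):6769·8+13132→67284, (9,5):1960·8+6769→22449, (9,6):322·8+1960→4536
Read c(9,4) = 67284, c(9,5) = 22449, c(9,6) = 4536.

67284, 22449, 4536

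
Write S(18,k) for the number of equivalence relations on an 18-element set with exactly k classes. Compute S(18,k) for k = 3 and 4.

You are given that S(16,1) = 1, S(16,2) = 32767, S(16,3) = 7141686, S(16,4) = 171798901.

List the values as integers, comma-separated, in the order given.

@17  (17,2):32767·2+1→65535, (17,3):7141686·3+32767→21457825, (17,4):171798901·4+7141686→694337290
@18  (18,3):21457825·3+65535→64439010, (18,4):694337290·4+21457825→2798806985
Read S(18,3) = 64439010, S(18,4) = 2798806985.

64439010, 2798806985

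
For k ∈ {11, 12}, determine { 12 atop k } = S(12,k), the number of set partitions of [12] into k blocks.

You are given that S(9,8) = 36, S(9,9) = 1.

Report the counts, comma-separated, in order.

row 10: T[10][9]=9·1+36=45  T[10][10]=10·0+1=1
row 11: T[11][10]=10·1+45=55  T[11][11]=11·0+1=1
row 12: T[12][11]=11·1+55=66  T[12][12]=12·0+1=1
Read S(12,11) = 66, S(12,12) = 1.

66, 1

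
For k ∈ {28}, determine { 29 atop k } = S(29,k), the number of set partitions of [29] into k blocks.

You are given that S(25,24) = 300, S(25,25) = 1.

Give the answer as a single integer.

row 26: T[26][25]=25·1+300=325  T[26][26]=26·0+1=1
row 27: T[27][26]=26·1+325=351  T[27][27]=27·0+1=1
row 28: T[28][27]=27·1+351=378  T[28][28]=28·0+1=1
row 29: T[29][28]=28·1+378=406
Read S(29,28) = 406.

406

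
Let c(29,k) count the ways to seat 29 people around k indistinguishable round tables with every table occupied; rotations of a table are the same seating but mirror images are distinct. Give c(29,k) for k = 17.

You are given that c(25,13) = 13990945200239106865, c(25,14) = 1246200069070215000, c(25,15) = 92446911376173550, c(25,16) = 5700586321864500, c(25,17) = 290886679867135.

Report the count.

@26  (26,14):1246200069070215000·25+13990945200239106865→45145946926994481865, (26,15):92446911376173550·25+1246200069070215000→3557372853474553750, (26,16):5700586321864500·25+92446911376173550→234961569422786050, (26,17):290886679867135·25+5700586321864500→12972753318542875
@27  (27,15):3557372853474553750·26+45145946926994481865→137637641117332879365, (27,16):234961569422786050·26+3557372853474553750→9666373658466991050, (27,17):12972753318542875·26+234961569422786050→572253155704900800
@28  (28,16):9666373658466991050·27+137637641117332879365→398629729895941637715, (28,17):572253155704900800·27+9666373658466991050→25117208862499312650
@29  (29,17):25117208862499312650·28+398629729895941637715→1101911578045922391915
Read c(29,17) = 1101911578045922391915.

1101911578045922391915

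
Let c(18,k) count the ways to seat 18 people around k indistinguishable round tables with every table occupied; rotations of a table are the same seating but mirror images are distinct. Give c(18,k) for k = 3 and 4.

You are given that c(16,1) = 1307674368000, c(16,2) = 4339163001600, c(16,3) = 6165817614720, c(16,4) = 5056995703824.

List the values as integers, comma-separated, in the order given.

1821602444624640, 1583313975727488

row 17: T[17][2]=16·4339163001600+1307674368000=70734282393600  T[17][3]=16·6165817614720+4339163001600=102992244837120  T[17][4]=16·5056995703824+6165817614720=87077748875904
row 18: T[18][3]=17·102992244837120+70734282393600=1821602444624640  T[18][4]=17·87077748875904+102992244837120=1583313975727488
Read c(18,3) = 1821602444624640, c(18,4) = 1583313975727488.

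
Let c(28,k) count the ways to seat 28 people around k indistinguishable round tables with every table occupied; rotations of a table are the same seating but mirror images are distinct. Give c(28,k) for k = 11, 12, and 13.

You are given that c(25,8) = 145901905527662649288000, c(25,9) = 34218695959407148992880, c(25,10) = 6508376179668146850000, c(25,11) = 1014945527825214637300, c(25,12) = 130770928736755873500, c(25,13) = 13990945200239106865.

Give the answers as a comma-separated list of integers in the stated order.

33819732719881270820297640, 4894196422205298253024980, 596287888163635369624650

[26] T[26,9]:25*34218695959407148992880+145901905527662649288000=1001369304512841374110000 · T[26,10]:25*6508376179668146850000+34218695959407148992880=196928100451110820242880 · T[26,11]:25*1014945527825214637300+6508376179668146850000=31882014375298512782500 · T[26,12]:25*130770928736755873500+1014945527825214637300=4284218746244111474800 · T[26,13]:25*13990945200239106865+130770928736755873500=480544558742733545125
[27] T[27,10]:26*196928100451110820242880+1001369304512841374110000=6121499916241722700424880 · T[27,11]:26*31882014375298512782500+196928100451110820242880=1025860474208872152587880 · T[27,12]:26*4284218746244111474800+31882014375298512782500=143271701777645411127300 · T[27,13]:26*480544558742733545125+4284218746244111474800=16778377273555183648050
[28] T[28,11]:27*1025860474208872152587880+6121499916241722700424880=33819732719881270820297640 · T[28,12]:27*143271701777645411127300+1025860474208872152587880=4894196422205298253024980 · T[28,13]:27*16778377273555183648050+143271701777645411127300=596287888163635369624650
Read c(28,11) = 33819732719881270820297640, c(28,12) = 4894196422205298253024980, c(28,13) = 596287888163635369624650.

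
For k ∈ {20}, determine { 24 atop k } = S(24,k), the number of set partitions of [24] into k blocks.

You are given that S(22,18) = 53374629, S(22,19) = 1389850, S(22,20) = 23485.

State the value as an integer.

[23] T[23,19]:19*1389850+53374629=79781779 · T[23,20]:20*23485+1389850=1859550
[24] T[24,20]:20*1859550+79781779=116972779
Read S(24,20) = 116972779.

116972779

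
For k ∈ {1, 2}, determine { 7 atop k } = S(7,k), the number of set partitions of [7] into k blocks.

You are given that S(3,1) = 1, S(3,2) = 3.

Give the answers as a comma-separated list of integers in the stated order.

r4: T_4,1=1×1+0=1; T_4,2=2×3+1=7
r5: T_5,1=1×1+0=1; T_5,2=2×7+1=15
r6: T_6,1=1×1+0=1; T_6,2=2×15+1=31
r7: T_7,1=1×1+0=1; T_7,2=2×31+1=63
Read S(7,1) = 1, S(7,2) = 63.

1, 63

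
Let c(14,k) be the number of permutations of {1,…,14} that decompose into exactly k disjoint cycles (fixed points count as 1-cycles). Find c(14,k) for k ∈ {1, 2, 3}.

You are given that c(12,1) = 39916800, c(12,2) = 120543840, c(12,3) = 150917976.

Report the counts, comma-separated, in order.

6227020800, 19802759040, 26596717056

@13  (13,1):39916800·12+0→479001600, (13,2):120543840·12+39916800→1486442880, (13,3):150917976·12+120543840→1931559552
@14  (14,1):479001600·13+0→6227020800, (14,2):1486442880·13+479001600→19802759040, (14,3):1931559552·13+1486442880→26596717056
Read c(14,1) = 6227020800, c(14,2) = 19802759040, c(14,3) = 26596717056.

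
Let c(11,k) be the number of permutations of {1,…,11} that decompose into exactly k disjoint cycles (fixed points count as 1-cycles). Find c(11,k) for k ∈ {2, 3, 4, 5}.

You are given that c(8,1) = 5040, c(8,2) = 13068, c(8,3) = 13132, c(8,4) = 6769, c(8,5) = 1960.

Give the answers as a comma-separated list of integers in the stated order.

r9: T_9,1=8×5040+0=40320; T_9,2=8×13068+5040=109584; T_9,3=8×13132+13068=118124; T_9,4=8×6769+13132=67284; T_9,5=8×1960+6769=22449
r10: T_10,1=9×40320+0=362880; T_10,2=9×109584+40320=1026576; T_10,3=9×118124+109584=1172700; T_10,4=9×67284+118124=723680; T_10,5=9×22449+67284=269325
r11: T_11,2=10×1026576+362880=10628640; T_11,3=10×1172700+1026576=12753576; T_11,4=10×723680+1172700=8409500; T_11,5=10×269325+723680=3416930
Read c(11,2) = 10628640, c(11,3) = 12753576, c(11,4) = 8409500, c(11,5) = 3416930.

10628640, 12753576, 8409500, 3416930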